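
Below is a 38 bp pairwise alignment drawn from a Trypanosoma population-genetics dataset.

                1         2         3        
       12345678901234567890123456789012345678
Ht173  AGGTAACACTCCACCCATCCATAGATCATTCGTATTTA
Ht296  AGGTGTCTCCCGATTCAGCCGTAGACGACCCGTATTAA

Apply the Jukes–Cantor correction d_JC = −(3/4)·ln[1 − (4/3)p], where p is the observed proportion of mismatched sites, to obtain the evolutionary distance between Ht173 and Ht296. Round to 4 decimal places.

Mismatches occur at site 5 (A→G), site 6 (A→T), site 8 (A→T), site 10 (T→C), site 12 (C→G), site 14 (C→T), site 15 (C→T), site 18 (T→G), site 21 (A→G), site 26 (T→C), site 27 (C→G), site 29 (T→C), site 30 (T→C), site 37 (T→A).
p = 14/38 = 0.368421.
d = −0.75 · ln(1 − (4/3)·0.368421) = −0.75 · ln(0.508772) = −0.75 · (-0.675755) = 0.5068.

0.5068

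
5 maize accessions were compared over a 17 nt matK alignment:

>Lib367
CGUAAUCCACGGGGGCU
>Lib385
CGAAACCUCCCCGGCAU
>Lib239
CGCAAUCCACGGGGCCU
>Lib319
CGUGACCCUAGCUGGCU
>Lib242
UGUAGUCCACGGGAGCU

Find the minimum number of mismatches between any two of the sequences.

Pairwise Hamming distances:
  Lib367 vs Lib385: 8
  Lib367 vs Lib239: 2
  Lib367 vs Lib319: 6
  Lib367 vs Lib242: 3
  Lib385 vs Lib239: 7
  Lib385 vs Lib319: 9
  Lib385 vs Lib242: 11
  Lib239 vs Lib319: 8
  Lib239 vs Lib242: 5
  Lib319 vs Lib242: 9
The smallest is 2, between Lib367 and Lib239.

2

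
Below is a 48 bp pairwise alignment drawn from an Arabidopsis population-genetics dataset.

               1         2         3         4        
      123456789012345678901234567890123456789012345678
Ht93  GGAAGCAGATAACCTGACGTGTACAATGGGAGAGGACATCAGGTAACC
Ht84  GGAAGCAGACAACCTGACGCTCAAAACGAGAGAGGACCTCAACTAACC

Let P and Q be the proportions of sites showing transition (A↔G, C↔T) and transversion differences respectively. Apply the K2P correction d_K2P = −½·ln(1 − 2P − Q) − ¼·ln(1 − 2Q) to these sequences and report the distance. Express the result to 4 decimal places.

0.2483

The sequences differ at positions 10 (T/C, transition), 20 (T/C, transition), 21 (G/T, transversion), 22 (T/C, transition), 24 (C/A, transversion), 27 (T/C, transition), 29 (G/A, transition), 38 (A/C, transversion), 42 (G/A, transition), 43 (G/C, transversion).
Of the 10 differences, 6 transitions and 4 transversions over 48 sites: P = 6/48 = 0.125000, Q = 4/48 = 0.083333.
d = −0.5·ln(0.666667) − 0.25·ln(0.833334) = −0.5·(-0.405465) − 0.25·(-0.182321) = 0.2483.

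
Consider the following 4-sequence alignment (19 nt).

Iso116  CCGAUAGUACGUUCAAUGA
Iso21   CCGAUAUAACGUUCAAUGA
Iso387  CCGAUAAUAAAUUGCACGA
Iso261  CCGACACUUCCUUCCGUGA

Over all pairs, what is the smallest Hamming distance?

Pairwise Hamming distances:
  Iso116 vs Iso21: 2
  Iso116 vs Iso387: 6
  Iso116 vs Iso261: 6
  Iso21 vs Iso387: 7
  Iso21 vs Iso261: 7
  Iso387 vs Iso261: 8
The smallest is 2, between Iso116 and Iso21.

2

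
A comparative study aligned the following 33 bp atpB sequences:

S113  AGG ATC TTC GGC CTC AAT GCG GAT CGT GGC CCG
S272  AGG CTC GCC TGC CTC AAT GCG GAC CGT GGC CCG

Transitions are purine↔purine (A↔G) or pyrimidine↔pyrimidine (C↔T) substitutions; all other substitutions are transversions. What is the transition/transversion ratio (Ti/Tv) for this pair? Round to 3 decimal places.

0.667

Mismatches occur at site 4 (A↔C, transversion), site 7 (T↔G, transversion), site 8 (T↔C, transition), site 10 (G↔T, transversion), site 24 (T↔C, transition).
Of the 5 differences, 2 transitions and 3 transversions, so Ti/Tv = 2/3 = 0.667.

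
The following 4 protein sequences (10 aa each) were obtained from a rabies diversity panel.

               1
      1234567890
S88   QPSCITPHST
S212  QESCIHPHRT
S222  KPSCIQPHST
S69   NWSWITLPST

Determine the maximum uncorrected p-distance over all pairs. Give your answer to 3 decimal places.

Pairwise Hamming distances:
  S88 vs S212: 3
  S88 vs S222: 2
  S88 vs S69: 5
  S212 vs S222: 4
  S212 vs S69: 7
  S222 vs S69: 6
The largest is 7 mismatches, between S212 and S69; p = 7/10 = 0.700.

0.700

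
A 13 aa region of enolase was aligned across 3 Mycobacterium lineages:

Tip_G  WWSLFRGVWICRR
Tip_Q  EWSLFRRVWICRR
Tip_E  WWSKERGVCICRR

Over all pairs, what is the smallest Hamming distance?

2

Pairwise Hamming distances:
  Tip_G vs Tip_Q: 2
  Tip_G vs Tip_E: 3
  Tip_Q vs Tip_E: 5
The smallest is 2, between Tip_G and Tip_Q.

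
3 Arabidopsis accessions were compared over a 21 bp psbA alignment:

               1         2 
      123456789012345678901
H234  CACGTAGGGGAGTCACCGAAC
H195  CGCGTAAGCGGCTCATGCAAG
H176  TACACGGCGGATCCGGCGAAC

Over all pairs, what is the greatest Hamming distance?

16

Pairwise Hamming distances:
  H234 vs H195: 9
  H234 vs H176: 9
  H195 vs H176: 16
The largest is 16, between H195 and H176.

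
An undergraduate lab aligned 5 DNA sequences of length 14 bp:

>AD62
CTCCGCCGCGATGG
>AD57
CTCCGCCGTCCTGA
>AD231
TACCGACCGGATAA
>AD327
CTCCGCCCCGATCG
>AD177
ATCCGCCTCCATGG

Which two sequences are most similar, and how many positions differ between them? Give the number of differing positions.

Pairwise Hamming distances:
  AD62 vs AD57: 4
  AD62 vs AD231: 7
  AD62 vs AD327: 2
  AD62 vs AD177: 3
  AD57 vs AD231: 8
  AD57 vs AD327: 6
  AD57 vs AD177: 5
  AD231 vs AD327: 6
  AD231 vs AD177: 8
  AD327 vs AD177: 4
The smallest is 2, between AD62 and AD327.

2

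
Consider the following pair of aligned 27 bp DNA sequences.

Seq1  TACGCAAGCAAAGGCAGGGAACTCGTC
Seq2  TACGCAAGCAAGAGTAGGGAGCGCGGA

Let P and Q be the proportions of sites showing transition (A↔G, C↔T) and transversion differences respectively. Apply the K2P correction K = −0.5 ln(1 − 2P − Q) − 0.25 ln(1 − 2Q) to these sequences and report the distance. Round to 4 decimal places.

The sequences differ at positions 12 (A/G, transition), 13 (G/A, transition), 15 (C/T, transition), 21 (A/G, transition), 23 (T/G, transversion), 26 (T/G, transversion), 27 (C/A, transversion).
Of the 7 differences, 4 transitions and 3 transversions over 27 sites: P = 4/27 = 0.148148, Q = 3/27 = 0.111111.
d = −0.5·ln(0.592593) − 0.25·ln(0.777778) = −0.5·(-0.523247) − 0.25·(-0.251314) = 0.3245.

0.3245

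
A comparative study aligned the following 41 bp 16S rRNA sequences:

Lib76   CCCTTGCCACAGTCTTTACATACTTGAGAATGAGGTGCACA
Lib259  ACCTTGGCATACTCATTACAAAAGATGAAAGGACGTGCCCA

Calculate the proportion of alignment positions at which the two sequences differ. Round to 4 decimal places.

0.3659

Differing sites — 1:C/A; 7:C/G; 10:C/T; 12:G/C; 15:T/A; 21:T/A; 23:C/A; 24:T/G; 25:T/A; 26:G/T; 27:A/G; 28:G/A; 31:T/G; 34:G/C; 39:A/C.
There are 15 differences over 41 sites, so p = 15/41 = 0.3659.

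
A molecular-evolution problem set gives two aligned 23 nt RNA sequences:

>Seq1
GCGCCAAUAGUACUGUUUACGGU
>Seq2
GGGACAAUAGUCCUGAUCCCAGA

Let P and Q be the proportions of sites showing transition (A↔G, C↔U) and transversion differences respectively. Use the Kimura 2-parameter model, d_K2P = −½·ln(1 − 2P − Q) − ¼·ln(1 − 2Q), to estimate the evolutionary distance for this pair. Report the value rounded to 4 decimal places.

0.4697

Differing sites — 2:C/G (Tv); 4:C/A (Tv); 12:A/C (Tv); 16:U/A (Tv); 18:U/C (Ti); 19:A/C (Tv); 21:G/A (Ti); 23:U/A (Tv).
Of the 8 differences, 2 transitions and 6 transversions over 23 sites: P = 2/23 = 0.086957, Q = 6/23 = 0.260870.
d = −0.5·ln(0.565216) − 0.25·ln(0.478260) = −0.5·(-0.570547) − 0.25·(-0.737601) = 0.4697.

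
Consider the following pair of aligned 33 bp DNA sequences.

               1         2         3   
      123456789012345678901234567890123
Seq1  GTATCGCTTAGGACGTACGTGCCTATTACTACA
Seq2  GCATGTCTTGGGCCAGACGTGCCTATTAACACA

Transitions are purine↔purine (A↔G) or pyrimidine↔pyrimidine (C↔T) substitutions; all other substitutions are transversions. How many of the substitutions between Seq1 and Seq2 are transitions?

Mismatches occur at site 2 (T↔C, transition), site 5 (C↔G, transversion), site 6 (G↔T, transversion), site 10 (A↔G, transition), site 13 (A↔C, transversion), site 15 (G↔A, transition), site 16 (T↔G, transversion), site 29 (C↔A, transversion), site 30 (T↔C, transition).
Of the 9 differences, 4 transitions and 5 transversions, so the answer is 4.

4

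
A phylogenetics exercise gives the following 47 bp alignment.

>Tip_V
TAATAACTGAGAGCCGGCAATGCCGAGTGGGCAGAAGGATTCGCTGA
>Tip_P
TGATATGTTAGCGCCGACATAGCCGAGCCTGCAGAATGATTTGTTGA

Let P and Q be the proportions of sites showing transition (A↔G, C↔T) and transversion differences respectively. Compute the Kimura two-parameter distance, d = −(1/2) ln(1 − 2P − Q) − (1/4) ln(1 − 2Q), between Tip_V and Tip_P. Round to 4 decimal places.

0.3797

Differing sites — 2:A/G (Ti); 6:A/T (Tv); 7:C/G (Tv); 9:G/T (Tv); 12:A/C (Tv); 17:G/A (Ti); 20:A/T (Tv); 21:T/A (Tv); 28:T/C (Ti); 29:G/C (Tv); 30:G/T (Tv); 37:G/T (Tv); 42:C/T (Ti); 44:C/T (Ti).
Of the 14 differences, 5 transitions and 9 transversions over 47 sites: P = 5/47 = 0.106383, Q = 9/47 = 0.191489.
d = −0.5·ln(0.595745) − 0.25·ln(0.617022) = −0.5·(-0.517943) − 0.25·(-0.482851) = 0.3797.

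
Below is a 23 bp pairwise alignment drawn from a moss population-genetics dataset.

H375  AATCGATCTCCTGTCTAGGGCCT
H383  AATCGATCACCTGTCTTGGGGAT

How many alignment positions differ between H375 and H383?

4

Differing sites — 9:T/A; 17:A/T; 21:C/G; 22:C/A.
That gives 4 mismatches out of 23 aligned sites, so the Hamming distance is 4.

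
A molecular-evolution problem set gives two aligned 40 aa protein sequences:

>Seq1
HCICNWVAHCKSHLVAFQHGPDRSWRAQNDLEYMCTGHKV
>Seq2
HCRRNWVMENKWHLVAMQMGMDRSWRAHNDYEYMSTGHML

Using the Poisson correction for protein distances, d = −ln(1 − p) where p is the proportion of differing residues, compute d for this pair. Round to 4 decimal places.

0.4308

Differing sites — 3:I/R; 4:C/R; 8:A/M; 9:H/E; 10:C/N; 12:S/W; 17:F/M; 19:H/M; 21:P/M; 28:Q/H; 31:L/Y; 35:C/S; 39:K/M; 40:V/L.
p = 14/40 = 0.350000.
d = −ln(1 − 0.350000) = −ln(0.650000) = 0.4308.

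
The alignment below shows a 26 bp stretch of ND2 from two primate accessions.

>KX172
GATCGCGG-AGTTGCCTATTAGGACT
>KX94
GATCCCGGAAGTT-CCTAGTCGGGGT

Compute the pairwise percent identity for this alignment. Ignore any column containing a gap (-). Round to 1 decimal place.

79.2%

Excluding the 2 gap columns leaves 24 comparable sites.
Differing sites — 5:G/C; 19:T/G; 21:A/C; 24:A/G; 25:C/G.
19 of the 24 comparable sites match, so the percent identity is 19/24 × 100 = 79.2%.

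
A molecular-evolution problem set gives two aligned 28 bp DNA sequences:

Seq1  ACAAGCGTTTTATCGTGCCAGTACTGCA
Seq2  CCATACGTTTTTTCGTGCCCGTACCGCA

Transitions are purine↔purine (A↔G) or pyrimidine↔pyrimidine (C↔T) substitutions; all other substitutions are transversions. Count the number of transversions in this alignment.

The sequences differ at positions 1 (A/C, transversion), 4 (A/T, transversion), 5 (G/A, transition), 12 (A/T, transversion), 20 (A/C, transversion), 25 (T/C, transition).
Of the 6 differences, 2 transitions and 4 transversions, so the answer is 4.

4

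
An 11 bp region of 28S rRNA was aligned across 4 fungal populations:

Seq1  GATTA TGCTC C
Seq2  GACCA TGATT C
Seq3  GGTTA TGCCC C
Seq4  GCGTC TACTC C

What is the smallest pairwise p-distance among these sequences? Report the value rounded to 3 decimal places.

Pairwise Hamming distances:
  Seq1 vs Seq2: 4
  Seq1 vs Seq3: 2
  Seq1 vs Seq4: 4
  Seq2 vs Seq3: 6
  Seq2 vs Seq4: 7
  Seq3 vs Seq4: 5
The smallest is 2 mismatches, between Seq1 and Seq3; p = 2/11 = 0.182.

0.182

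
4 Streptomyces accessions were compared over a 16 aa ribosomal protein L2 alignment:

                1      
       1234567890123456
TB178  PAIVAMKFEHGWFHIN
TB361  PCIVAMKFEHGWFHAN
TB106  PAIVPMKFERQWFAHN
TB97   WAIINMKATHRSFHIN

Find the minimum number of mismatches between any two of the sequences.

Pairwise Hamming distances:
  TB178 vs TB361: 2
  TB178 vs TB106: 5
  TB178 vs TB97: 7
  TB361 vs TB106: 6
  TB361 vs TB97: 9
  TB106 vs TB97: 10
The smallest is 2, between TB178 and TB361.

2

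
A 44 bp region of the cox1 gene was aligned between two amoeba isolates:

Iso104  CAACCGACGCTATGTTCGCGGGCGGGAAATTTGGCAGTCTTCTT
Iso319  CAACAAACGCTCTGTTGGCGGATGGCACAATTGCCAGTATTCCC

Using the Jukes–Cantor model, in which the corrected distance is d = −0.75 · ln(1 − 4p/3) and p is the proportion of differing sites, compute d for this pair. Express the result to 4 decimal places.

0.3756

Differing sites — 5:C/A; 6:G/A; 12:A/C; 17:C/G; 22:G/A; 23:C/T; 26:G/C; 28:A/C; 30:T/A; 34:G/C; 39:C/A; 43:T/C; 44:T/C.
p = 13/44 = 0.295455.
d = −0.75 · ln(1 − (4/3)·0.295455) = −0.75 · ln(0.606060) = −0.75 · (-0.500776) = 0.3756.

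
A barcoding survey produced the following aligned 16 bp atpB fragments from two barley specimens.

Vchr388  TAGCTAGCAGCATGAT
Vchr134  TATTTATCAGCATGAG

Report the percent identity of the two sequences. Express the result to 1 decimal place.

Differing sites — 3:G/T; 4:C/T; 7:G/T; 16:T/G.
12 of the 16 sites match, so the percent identity is 12/16 × 100 = 75.0%.

75.0%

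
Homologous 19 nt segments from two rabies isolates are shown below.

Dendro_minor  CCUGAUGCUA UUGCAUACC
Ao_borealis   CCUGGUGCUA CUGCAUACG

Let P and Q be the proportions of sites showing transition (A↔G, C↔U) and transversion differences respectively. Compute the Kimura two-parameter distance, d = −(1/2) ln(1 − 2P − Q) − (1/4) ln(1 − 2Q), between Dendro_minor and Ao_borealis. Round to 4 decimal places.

0.1805

The sequences differ at positions 5 (A/G, transition), 11 (U/C, transition), 19 (C/G, transversion).
Of the 3 differences, 2 transitions and 1 transversion over 19 sites: P = 2/19 = 0.105263, Q = 1/19 = 0.052632.
d = −0.5·ln(0.736842) − 0.25·ln(0.894736) = −0.5·(-0.305382) − 0.25·(-0.111227) = 0.1805.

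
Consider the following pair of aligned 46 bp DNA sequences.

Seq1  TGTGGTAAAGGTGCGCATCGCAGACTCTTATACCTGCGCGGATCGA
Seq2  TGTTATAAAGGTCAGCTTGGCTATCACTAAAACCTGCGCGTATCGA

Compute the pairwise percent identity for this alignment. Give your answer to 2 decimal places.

71.74%

The sequences differ at positions 4 (G/T), 5 (G/A), 13 (G/C), 14 (C/A), 17 (A/T), 19 (C/G), 22 (A/T), 23 (G/A), 24 (A/T), 26 (T/A), 29 (T/A), 31 (T/A), 41 (G/T).
33 of the 46 sites match, so the percent identity is 33/46 × 100 = 71.74%.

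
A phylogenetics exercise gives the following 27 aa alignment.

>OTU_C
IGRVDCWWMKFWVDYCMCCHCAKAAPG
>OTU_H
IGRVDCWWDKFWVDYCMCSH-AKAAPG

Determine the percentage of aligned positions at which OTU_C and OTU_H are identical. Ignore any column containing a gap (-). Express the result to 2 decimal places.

92.31%

Excluding the 1 gap column leaves 26 comparable sites.
Differing sites — 9:M/D; 19:C/S.
24 of the 26 comparable sites match, so the percent identity is 24/26 × 100 = 92.31%.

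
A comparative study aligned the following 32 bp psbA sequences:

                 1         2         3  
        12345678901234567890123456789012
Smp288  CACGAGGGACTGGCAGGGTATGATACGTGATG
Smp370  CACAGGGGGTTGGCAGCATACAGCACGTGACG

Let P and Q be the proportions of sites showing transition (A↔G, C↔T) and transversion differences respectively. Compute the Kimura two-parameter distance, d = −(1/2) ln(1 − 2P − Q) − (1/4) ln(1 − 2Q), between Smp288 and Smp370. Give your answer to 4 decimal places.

Mismatches occur at site 4 (G→A, transition), site 5 (A→G, transition), site 9 (A→G, transition), site 10 (C→T, transition), site 17 (G→C, transversion), site 18 (G→A, transition), site 21 (T→C, transition), site 22 (G→A, transition), site 23 (A→G, transition), site 24 (T→C, transition), site 31 (T→C, transition).
Of the 11 differences, 10 transitions and 1 transversion over 32 sites: P = 10/32 = 0.312500, Q = 1/32 = 0.031250.
d = −0.5·ln(0.343750) − 0.25·ln(0.937500) = −0.5·(-1.067841) − 0.25·(-0.064539) = 0.5501.

0.5501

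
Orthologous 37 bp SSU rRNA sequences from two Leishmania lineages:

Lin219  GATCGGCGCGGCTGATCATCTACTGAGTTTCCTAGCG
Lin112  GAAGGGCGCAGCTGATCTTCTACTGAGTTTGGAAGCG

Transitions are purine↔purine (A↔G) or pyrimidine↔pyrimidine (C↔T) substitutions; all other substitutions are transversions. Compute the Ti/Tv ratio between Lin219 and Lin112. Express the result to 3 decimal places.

The sequences differ at positions 3 (T/A, transversion), 4 (C/G, transversion), 10 (G/A, transition), 18 (A/T, transversion), 31 (C/G, transversion), 32 (C/G, transversion), 33 (T/A, transversion).
Of the 7 differences, 1 transition and 6 transversions, so Ti/Tv = 1/6 = 0.167.

0.167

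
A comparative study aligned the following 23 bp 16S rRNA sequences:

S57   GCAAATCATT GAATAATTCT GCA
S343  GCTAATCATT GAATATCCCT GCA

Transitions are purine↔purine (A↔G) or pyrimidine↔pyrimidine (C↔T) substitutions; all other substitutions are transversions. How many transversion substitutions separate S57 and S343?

2

The sequences differ at positions 3 (A/T, transversion), 16 (A/T, transversion), 17 (T/C, transition), 18 (T/C, transition).
Of the 4 differences, 2 transitions and 2 transversions, so the answer is 2.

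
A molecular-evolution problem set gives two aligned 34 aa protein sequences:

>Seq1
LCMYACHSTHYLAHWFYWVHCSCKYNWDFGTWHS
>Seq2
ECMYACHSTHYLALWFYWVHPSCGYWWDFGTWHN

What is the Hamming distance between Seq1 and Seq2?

6

Mismatches occur at site 1 (L→E), site 14 (H→L), site 21 (C→P), site 24 (K→G), site 26 (N→W), site 34 (S→N).
That gives 6 mismatches out of 34 aligned sites, so the Hamming distance is 6.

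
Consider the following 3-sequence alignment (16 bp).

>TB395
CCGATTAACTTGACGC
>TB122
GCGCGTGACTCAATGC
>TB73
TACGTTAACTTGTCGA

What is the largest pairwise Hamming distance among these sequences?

11

Pairwise Hamming distances:
  TB395 vs TB122: 7
  TB395 vs TB73: 6
  TB122 vs TB73: 11
The largest is 11, between TB122 and TB73.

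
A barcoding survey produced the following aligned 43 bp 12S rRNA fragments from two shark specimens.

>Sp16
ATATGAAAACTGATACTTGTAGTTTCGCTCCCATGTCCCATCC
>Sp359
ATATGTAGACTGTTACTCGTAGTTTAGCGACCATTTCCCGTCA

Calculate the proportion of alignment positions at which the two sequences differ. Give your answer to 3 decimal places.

0.233

Differing sites — 6:A/T; 8:A/G; 13:A/T; 18:T/C; 26:C/A; 29:T/G; 30:C/A; 35:G/T; 40:A/G; 43:C/A.
There are 10 differences over 43 sites, so p = 10/43 = 0.233.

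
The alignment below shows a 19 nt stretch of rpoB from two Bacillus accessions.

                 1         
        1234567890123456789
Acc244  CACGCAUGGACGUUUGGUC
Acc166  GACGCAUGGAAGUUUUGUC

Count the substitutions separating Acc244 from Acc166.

3

Differing sites — 1:C/G; 11:C/A; 16:G/U.
That gives 3 mismatches out of 19 aligned sites, so the Hamming distance is 3.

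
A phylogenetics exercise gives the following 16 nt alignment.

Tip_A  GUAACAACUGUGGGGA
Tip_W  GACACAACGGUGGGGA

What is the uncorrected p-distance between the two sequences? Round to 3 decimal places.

0.188

Differing sites — 2:U/A; 3:A/C; 9:U/G.
There are 3 differences over 16 sites, so p = 3/16 = 0.188.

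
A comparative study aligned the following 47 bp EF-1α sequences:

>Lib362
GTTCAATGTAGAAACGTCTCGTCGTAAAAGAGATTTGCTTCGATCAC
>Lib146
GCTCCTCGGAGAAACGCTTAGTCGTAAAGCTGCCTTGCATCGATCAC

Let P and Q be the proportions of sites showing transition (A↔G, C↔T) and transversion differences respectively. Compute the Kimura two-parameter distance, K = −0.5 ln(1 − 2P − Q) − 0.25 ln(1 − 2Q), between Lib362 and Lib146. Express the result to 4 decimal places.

Mismatches occur at site 2 (T→C, transition), site 5 (A→C, transversion), site 6 (A→T, transversion), site 7 (T→C, transition), site 9 (T→G, transversion), site 17 (T→C, transition), site 18 (C→T, transition), site 20 (C→A, transversion), site 29 (A→G, transition), site 30 (G→C, transversion), site 31 (A→T, transversion), site 33 (A→C, transversion), site 34 (T→C, transition), site 39 (T→A, transversion).
Of the 14 differences, 6 transitions and 8 transversions over 47 sites: P = 6/47 = 0.127660, Q = 8/47 = 0.170213.
d = −0.5·ln(0.574467) − 0.25·ln(0.659574) = −0.5·(-0.554313) − 0.25·(-0.416161) = 0.3812.

0.3812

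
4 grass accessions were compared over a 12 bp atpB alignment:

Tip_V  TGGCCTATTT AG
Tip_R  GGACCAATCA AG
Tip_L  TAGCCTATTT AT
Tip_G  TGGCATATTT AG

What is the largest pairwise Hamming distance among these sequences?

Pairwise Hamming distances:
  Tip_V vs Tip_R: 5
  Tip_V vs Tip_L: 2
  Tip_V vs Tip_G: 1
  Tip_R vs Tip_L: 7
  Tip_R vs Tip_G: 6
  Tip_L vs Tip_G: 3
The largest is 7, between Tip_R and Tip_L.

7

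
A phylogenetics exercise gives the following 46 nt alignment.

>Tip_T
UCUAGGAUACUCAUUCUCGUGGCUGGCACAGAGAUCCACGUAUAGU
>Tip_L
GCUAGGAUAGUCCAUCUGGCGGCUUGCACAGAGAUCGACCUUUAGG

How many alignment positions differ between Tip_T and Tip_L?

The sequences differ at positions 1 (U/G), 10 (C/G), 13 (A/C), 14 (U/A), 18 (C/G), 20 (U/C), 25 (G/U), 37 (C/G), 40 (G/C), 42 (A/U), 46 (U/G).
That gives 11 mismatches out of 46 aligned sites, so the Hamming distance is 11.

11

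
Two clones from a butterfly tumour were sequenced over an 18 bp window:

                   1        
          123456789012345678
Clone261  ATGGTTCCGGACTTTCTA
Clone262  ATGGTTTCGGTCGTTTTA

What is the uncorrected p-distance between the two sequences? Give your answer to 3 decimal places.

Differing sites — 7:C/T; 11:A/T; 13:T/G; 16:C/T.
There are 4 differences over 18 sites, so p = 4/18 = 0.222.

0.222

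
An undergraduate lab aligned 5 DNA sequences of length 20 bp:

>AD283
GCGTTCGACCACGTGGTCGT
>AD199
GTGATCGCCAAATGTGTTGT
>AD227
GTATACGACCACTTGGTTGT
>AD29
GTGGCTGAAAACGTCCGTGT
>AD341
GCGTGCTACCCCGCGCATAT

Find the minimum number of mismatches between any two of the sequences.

Pairwise Hamming distances:
  AD283 vs AD199: 9
  AD283 vs AD227: 5
  AD283 vs AD29: 10
  AD283 vs AD341: 8
  AD199 vs AD227: 8
  AD199 vs AD29: 11
  AD199 vs AD341: 14
  AD227 vs AD29: 10
  AD227 vs AD341: 10
  AD29 vs AD341: 12
The smallest is 5, between AD283 and AD227.

5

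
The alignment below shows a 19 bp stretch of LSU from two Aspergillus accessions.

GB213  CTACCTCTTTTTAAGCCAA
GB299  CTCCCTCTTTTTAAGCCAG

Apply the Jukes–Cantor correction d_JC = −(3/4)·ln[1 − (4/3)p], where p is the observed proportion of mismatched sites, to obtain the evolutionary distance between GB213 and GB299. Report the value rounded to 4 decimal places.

0.1134

Mismatches occur at site 3 (A↔C), site 19 (A↔G).
p = 2/19 = 0.105263.
d = −0.75 · ln(1 − (4/3)·0.105263) = −0.75 · ln(0.859649) = −0.75 · (-0.151231) = 0.1134.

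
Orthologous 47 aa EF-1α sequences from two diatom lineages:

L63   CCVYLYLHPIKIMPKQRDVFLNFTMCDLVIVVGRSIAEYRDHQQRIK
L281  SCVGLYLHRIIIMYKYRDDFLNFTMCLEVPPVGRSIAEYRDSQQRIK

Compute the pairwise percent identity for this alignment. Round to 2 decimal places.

Differing sites — 1:C/S; 4:Y/G; 9:P/R; 11:K/I; 14:P/Y; 16:Q/Y; 19:V/D; 27:D/L; 28:L/E; 30:I/P; 31:V/P; 42:H/S.
35 of the 47 sites match, so the percent identity is 35/47 × 100 = 74.47%.

74.47%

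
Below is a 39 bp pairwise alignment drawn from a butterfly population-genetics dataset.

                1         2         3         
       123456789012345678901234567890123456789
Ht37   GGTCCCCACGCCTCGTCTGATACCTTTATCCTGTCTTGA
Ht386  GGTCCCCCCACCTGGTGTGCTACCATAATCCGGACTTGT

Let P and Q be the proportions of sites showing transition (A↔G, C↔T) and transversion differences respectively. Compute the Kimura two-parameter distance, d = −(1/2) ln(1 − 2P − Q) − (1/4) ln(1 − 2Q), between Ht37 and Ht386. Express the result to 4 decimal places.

The sequences differ at positions 8 (A/C, transversion), 10 (G/A, transition), 14 (C/G, transversion), 17 (C/G, transversion), 20 (A/C, transversion), 25 (T/A, transversion), 27 (T/A, transversion), 32 (T/G, transversion), 34 (T/A, transversion), 39 (A/T, transversion).
Of the 10 differences, 1 transition and 9 transversions over 39 sites: P = 1/39 = 0.025641, Q = 9/39 = 0.230769.
d = −0.5·ln(0.717949) − 0.25·ln(0.538462) = −0.5·(-0.331357) − 0.25·(-0.619038) = 0.3204.

0.3204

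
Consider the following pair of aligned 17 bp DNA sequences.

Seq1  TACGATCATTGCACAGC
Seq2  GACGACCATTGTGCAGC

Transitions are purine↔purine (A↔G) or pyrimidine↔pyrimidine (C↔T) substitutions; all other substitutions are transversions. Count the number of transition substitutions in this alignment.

The sequences differ at positions 1 (T/G, transversion), 6 (T/C, transition), 12 (C/T, transition), 13 (A/G, transition).
Of the 4 differences, 3 transitions and 1 transversion, so the answer is 3.

3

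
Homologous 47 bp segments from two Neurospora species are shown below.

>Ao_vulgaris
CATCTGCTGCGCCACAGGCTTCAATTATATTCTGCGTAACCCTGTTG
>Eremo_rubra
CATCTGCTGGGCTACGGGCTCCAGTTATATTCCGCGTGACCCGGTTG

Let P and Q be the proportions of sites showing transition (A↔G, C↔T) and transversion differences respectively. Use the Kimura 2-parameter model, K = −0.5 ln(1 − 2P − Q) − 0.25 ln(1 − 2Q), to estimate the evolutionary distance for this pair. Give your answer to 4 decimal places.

Differing sites — 10:C/G (Tv); 13:C/T (Ti); 16:A/G (Ti); 21:T/C (Ti); 24:A/G (Ti); 33:T/C (Ti); 38:A/G (Ti); 43:T/G (Tv).
Of the 8 differences, 6 transitions and 2 transversions over 47 sites: P = 6/47 = 0.127660, Q = 2/47 = 0.042553.
d = −0.5·ln(0.702127) − 0.25·ln(0.914894) = −0.5·(-0.353641) − 0.25·(-0.088947) = 0.1991.

0.1991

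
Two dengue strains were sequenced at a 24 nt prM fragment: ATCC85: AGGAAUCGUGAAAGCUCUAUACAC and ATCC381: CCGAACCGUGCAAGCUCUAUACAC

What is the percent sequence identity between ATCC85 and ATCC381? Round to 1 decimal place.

83.3%

The sequences differ at positions 1 (A/C), 2 (G/C), 6 (U/C), 11 (A/C).
20 of the 24 sites match, so the percent identity is 20/24 × 100 = 83.3%.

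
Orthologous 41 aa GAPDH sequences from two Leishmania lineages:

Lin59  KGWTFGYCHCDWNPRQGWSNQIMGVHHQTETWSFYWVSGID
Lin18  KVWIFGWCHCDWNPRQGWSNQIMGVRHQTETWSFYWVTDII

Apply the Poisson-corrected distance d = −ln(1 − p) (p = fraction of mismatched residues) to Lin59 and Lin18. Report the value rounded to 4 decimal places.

Differing sites — 2:G/V; 4:T/I; 7:Y/W; 26:H/R; 38:S/T; 39:G/D; 41:D/I.
p = 7/41 = 0.170732.
d = −ln(1 − 0.170732) = −ln(0.829268) = 0.1872.

0.1872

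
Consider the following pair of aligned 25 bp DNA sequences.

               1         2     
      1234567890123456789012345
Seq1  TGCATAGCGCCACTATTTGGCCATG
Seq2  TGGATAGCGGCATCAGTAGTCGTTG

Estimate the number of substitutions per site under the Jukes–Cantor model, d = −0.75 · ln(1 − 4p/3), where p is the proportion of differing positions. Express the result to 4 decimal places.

The sequences differ at positions 3 (C/G), 10 (C/G), 13 (C/T), 14 (T/C), 16 (T/G), 18 (T/A), 20 (G/T), 22 (C/G), 23 (A/T).
p = 9/25 = 0.360000.
d = −0.75 · ln(1 − (4/3)·0.360000) = −0.75 · ln(0.520000) = −0.75 · (-0.653926) = 0.4904.

0.4904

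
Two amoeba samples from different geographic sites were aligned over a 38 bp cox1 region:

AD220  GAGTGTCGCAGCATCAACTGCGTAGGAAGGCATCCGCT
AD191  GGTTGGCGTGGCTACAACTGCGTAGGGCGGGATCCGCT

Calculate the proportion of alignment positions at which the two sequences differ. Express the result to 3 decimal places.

The sequences differ at positions 2 (A/G), 3 (G/T), 6 (T/G), 9 (C/T), 10 (A/G), 13 (A/T), 14 (T/A), 27 (A/G), 28 (A/C), 31 (C/G).
There are 10 differences over 38 sites, so p = 10/38 = 0.263.

0.263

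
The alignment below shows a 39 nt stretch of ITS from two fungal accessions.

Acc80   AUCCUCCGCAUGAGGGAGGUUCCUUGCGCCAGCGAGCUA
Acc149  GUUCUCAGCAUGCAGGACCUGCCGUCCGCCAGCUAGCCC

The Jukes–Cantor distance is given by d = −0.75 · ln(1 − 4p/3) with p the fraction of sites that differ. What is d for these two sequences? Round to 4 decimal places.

The sequences differ at positions 1 (A/G), 3 (C/U), 7 (C/A), 13 (A/C), 14 (G/A), 18 (G/C), 19 (G/C), 21 (U/G), 24 (U/G), 26 (G/C), 34 (G/U), 38 (U/C), 39 (A/C).
p = 13/39 = 0.333333.
d = −0.75 · ln(1 − (4/3)·0.333333) = −0.75 · ln(0.555556) = −0.75 · (-0.587786) = 0.4408.

0.4408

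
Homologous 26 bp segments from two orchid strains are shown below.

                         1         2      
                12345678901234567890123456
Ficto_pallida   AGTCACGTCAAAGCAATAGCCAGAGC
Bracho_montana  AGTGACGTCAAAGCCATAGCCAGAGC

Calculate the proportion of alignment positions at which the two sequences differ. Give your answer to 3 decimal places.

Mismatches occur at site 4 (C↔G), site 15 (A↔C).
There are 2 differences over 26 sites, so p = 2/26 = 0.077.

0.077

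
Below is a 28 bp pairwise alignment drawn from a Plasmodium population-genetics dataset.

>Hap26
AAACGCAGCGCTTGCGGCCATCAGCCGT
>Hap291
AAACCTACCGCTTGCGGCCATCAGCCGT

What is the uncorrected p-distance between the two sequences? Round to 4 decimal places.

The sequences differ at positions 5 (G/C), 6 (C/T), 8 (G/C).
There are 3 differences over 28 sites, so p = 3/28 = 0.1071.

0.1071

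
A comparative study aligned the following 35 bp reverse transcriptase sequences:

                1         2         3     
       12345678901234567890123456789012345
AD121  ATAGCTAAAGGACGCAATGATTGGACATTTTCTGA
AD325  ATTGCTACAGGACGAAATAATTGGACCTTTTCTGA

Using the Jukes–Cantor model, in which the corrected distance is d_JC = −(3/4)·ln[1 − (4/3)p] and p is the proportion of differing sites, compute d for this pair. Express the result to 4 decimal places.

0.1585

The sequences differ at positions 3 (A/T), 8 (A/C), 15 (C/A), 19 (G/A), 27 (A/C).
p = 5/35 = 0.142857.
d = −0.75 · ln(1 − (4/3)·0.142857) = −0.75 · ln(0.809524) = −0.75 · (-0.211309) = 0.1585.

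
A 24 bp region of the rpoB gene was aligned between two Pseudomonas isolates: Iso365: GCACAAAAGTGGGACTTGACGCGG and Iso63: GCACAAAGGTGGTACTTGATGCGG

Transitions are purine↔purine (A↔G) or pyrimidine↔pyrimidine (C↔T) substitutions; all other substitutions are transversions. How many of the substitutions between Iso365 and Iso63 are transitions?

2

Mismatches occur at site 8 (A/G, transition), site 13 (G/T, transversion), site 20 (C/T, transition).
Of the 3 differences, 2 transitions and 1 transversion, so the answer is 2.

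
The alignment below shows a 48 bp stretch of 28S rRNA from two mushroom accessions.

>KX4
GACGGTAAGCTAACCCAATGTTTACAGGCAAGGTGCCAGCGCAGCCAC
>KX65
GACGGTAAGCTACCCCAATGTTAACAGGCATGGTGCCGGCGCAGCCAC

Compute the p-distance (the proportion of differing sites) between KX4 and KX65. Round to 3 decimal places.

Mismatches occur at site 13 (A→C), site 23 (T→A), site 31 (A→T), site 38 (A→G).
There are 4 differences over 48 sites, so p = 4/48 = 0.083.

0.083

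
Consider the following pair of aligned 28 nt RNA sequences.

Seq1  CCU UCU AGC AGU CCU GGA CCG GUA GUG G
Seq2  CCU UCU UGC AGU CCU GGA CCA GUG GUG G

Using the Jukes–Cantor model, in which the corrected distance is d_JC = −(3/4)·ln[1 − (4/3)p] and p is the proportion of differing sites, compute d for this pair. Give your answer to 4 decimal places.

0.1156

Mismatches occur at site 7 (A→U), site 21 (G→A), site 24 (A→G).
p = 3/28 = 0.107143.
d = −0.75 · ln(1 − (4/3)·0.107143) = −0.75 · ln(0.857143) = −0.75 · (-0.154151) = 0.1156.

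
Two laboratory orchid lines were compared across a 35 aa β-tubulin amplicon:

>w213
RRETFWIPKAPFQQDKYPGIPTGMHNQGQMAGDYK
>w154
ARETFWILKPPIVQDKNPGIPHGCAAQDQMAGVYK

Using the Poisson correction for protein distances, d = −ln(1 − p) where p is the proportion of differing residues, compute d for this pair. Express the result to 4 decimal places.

The sequences differ at positions 1 (R/A), 8 (P/L), 10 (A/P), 12 (F/I), 13 (Q/V), 17 (Y/N), 22 (T/H), 24 (M/C), 25 (H/A), 26 (N/A), 28 (G/D), 33 (D/V).
p = 12/35 = 0.342857.
d = −ln(1 − 0.342857) = −ln(0.657143) = 0.4199.

0.4199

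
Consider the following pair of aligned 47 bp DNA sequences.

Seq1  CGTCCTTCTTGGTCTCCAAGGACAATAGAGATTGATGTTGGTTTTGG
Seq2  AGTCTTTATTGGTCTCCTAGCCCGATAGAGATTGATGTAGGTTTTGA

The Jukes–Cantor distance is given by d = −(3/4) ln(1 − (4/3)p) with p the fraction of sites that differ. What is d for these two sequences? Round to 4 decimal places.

0.2211

Differing sites — 1:C/A; 5:C/T; 8:C/A; 18:A/T; 21:G/C; 22:A/C; 24:A/G; 39:T/A; 47:G/A.
p = 9/47 = 0.191489.
d = −0.75 · ln(1 − (4/3)·0.191489) = −0.75 · ln(0.744681) = −0.75 · (-0.294799) = 0.2211.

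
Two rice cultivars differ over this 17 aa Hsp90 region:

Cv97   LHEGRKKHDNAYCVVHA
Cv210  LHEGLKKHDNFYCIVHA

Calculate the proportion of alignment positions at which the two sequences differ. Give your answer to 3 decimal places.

Mismatches occur at site 5 (R/L), site 11 (A/F), site 14 (V/I).
There are 3 differences over 17 sites, so p = 3/17 = 0.176.

0.176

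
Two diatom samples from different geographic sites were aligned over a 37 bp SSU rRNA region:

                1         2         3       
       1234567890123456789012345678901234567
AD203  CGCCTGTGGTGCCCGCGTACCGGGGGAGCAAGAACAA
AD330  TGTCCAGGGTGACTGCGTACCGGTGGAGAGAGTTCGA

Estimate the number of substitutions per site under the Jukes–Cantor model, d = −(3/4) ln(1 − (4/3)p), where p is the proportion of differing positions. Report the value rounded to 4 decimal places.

0.4740

The sequences differ at positions 1 (C/T), 3 (C/T), 5 (T/C), 6 (G/A), 7 (T/G), 12 (C/A), 14 (C/T), 24 (G/T), 29 (C/A), 30 (A/G), 33 (A/T), 34 (A/T), 36 (A/G).
p = 13/37 = 0.351351.
d = −0.75 · ln(1 − (4/3)·0.351351) = −0.75 · ln(0.531532) = −0.75 · (-0.631992) = 0.4740.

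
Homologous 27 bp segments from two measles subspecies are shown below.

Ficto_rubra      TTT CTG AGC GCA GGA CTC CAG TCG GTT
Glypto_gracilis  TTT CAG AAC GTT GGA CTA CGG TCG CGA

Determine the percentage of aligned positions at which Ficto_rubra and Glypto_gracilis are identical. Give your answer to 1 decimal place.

66.7%

The sequences differ at positions 5 (T/A), 8 (G/A), 11 (C/T), 12 (A/T), 18 (C/A), 20 (A/G), 25 (G/C), 26 (T/G), 27 (T/A).
18 of the 27 sites match, so the percent identity is 18/27 × 100 = 66.7%.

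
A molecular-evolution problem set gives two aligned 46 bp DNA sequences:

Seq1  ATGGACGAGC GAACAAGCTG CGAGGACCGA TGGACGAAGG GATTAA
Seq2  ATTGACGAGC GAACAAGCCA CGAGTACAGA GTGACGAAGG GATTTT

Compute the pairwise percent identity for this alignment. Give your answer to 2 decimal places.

80.43%

Differing sites — 3:G/T; 19:T/C; 20:G/A; 25:G/T; 28:C/A; 31:T/G; 32:G/T; 45:A/T; 46:A/T.
37 of the 46 sites match, so the percent identity is 37/46 × 100 = 80.43%.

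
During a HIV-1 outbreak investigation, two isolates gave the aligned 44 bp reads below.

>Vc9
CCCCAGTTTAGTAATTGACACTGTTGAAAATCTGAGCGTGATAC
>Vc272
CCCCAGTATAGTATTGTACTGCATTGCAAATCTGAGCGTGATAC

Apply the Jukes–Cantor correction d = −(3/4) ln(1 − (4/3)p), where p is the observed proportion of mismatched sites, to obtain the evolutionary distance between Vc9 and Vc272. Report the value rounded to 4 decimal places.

Differing sites — 8:T/A; 14:A/T; 16:T/G; 17:G/T; 20:A/T; 21:C/G; 22:T/C; 23:G/A; 27:A/C.
p = 9/44 = 0.204545.
d = −0.75 · ln(1 − (4/3)·0.204545) = −0.75 · ln(0.727273) = −0.75 · (-0.318453) = 0.2388.

0.2388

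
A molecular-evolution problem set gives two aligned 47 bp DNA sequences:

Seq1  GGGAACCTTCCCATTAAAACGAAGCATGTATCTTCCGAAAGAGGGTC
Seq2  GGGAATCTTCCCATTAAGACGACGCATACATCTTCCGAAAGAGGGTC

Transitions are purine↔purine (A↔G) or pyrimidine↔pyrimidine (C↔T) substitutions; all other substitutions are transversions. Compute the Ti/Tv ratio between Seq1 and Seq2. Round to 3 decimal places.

Differing sites — 6:C/T (Ti); 18:A/G (Ti); 23:A/C (Tv); 28:G/A (Ti); 29:T/C (Ti).
Of the 5 differences, 4 transitions and 1 transversion, so Ti/Tv = 4/1 = 4.000.

4.000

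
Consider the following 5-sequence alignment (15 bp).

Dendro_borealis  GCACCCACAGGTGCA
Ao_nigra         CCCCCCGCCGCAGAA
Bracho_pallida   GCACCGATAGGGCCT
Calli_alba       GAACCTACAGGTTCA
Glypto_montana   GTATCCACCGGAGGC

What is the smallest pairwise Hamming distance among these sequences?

3

Pairwise Hamming distances:
  Dendro_borealis vs Ao_nigra: 7
  Dendro_borealis vs Bracho_pallida: 5
  Dendro_borealis vs Calli_alba: 3
  Dendro_borealis vs Glypto_montana: 6
  Ao_nigra vs Bracho_pallida: 11
  Ao_nigra vs Calli_alba: 10
  Ao_nigra vs Glypto_montana: 8
  Bracho_pallida vs Calli_alba: 6
  Bracho_pallida vs Glypto_montana: 9
  Calli_alba vs Glypto_montana: 8
The smallest is 3, between Dendro_borealis and Calli_alba.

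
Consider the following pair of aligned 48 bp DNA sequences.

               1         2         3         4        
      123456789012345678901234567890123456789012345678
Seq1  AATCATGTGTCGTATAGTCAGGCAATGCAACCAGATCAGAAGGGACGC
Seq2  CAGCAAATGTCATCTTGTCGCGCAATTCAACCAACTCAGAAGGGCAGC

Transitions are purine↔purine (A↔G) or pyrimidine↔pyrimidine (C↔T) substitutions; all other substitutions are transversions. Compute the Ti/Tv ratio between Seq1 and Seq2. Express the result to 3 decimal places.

0.400

The sequences differ at positions 1 (A/C, transversion), 3 (T/G, transversion), 6 (T/A, transversion), 7 (G/A, transition), 12 (G/A, transition), 14 (A/C, transversion), 16 (A/T, transversion), 20 (A/G, transition), 21 (G/C, transversion), 27 (G/T, transversion), 34 (G/A, transition), 35 (A/C, transversion), 45 (A/C, transversion), 46 (C/A, transversion).
Of the 14 differences, 4 transitions and 10 transversions, so Ti/Tv = 4/10 = 0.400.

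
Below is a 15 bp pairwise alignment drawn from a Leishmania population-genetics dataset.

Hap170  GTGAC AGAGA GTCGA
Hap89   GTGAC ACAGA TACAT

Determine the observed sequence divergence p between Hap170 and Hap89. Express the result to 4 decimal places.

0.3333

The sequences differ at positions 7 (G/C), 11 (G/T), 12 (T/A), 14 (G/A), 15 (A/T).
There are 5 differences over 15 sites, so p = 5/15 = 0.3333.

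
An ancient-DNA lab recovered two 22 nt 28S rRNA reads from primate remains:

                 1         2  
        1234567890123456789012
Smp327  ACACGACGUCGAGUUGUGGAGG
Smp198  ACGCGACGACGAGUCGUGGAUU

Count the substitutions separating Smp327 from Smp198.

5

Mismatches occur at site 3 (A/G), site 9 (U/A), site 15 (U/C), site 21 (G/U), site 22 (G/U).
That gives 5 mismatches out of 22 aligned sites, so the Hamming distance is 5.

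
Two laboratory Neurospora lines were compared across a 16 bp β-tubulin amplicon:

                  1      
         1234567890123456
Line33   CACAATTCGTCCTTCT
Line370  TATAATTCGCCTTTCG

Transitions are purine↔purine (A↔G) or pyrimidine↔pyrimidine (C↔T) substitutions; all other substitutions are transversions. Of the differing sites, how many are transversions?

Differing sites — 1:C/T (Ti); 3:C/T (Ti); 10:T/C (Ti); 12:C/T (Ti); 16:T/G (Tv).
Of the 5 differences, 4 transitions and 1 transversion, so the answer is 1.

1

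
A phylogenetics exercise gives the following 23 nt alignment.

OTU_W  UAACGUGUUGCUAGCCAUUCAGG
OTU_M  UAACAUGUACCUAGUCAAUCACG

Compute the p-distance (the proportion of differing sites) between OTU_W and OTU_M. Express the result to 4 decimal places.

0.2609

Differing sites — 5:G/A; 9:U/A; 10:G/C; 15:C/U; 18:U/A; 22:G/C.
There are 6 differences over 23 sites, so p = 6/23 = 0.2609.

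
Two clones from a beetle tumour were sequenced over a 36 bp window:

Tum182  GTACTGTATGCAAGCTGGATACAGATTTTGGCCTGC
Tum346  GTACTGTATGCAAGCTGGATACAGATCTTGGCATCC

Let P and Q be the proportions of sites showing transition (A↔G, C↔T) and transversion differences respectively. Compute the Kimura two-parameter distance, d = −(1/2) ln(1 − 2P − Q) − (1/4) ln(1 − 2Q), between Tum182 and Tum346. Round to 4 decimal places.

Mismatches occur at site 27 (T→C, transition), site 33 (C→A, transversion), site 35 (G→C, transversion).
Of the 3 differences, 1 transition and 2 transversions over 36 sites: P = 1/36 = 0.027778, Q = 2/36 = 0.055556.
d = −0.5·ln(0.888888) − 0.25·ln(0.888888) = −0.5·(-0.117784) − 0.25·(-0.117784) = 0.0883.

0.0883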